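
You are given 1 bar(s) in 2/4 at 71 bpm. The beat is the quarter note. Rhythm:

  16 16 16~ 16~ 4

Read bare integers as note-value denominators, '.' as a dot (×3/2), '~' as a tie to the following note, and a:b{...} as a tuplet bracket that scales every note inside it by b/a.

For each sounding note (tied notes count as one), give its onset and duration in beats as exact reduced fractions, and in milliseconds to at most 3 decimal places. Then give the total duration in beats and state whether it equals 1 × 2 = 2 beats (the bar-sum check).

1) 0.0ms=0b +211.268ms=1/4b
2) 211.268ms=1/4b +211.268ms=1/4b
3) 422.535ms=1/2b +1267.606ms=3/2b
Σ=2b of 2 (71bpm 2/4) — PASS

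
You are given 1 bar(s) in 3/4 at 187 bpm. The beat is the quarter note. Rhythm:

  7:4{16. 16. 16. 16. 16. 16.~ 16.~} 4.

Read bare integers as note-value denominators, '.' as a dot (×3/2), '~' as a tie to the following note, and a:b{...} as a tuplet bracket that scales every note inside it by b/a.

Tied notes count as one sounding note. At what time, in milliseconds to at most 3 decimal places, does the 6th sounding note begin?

note 6 onset = 15/14b = 343.774ms

1. 0.0ms @ 0 + 68.755ms (3/14)
2. 68.755ms @ 3/14 + 68.755ms (3/14)
3. 137.51ms @ 3/7 + 68.755ms (3/14)
4. 206.264ms @ 9/14 + 68.755ms (3/14)
5. 275.019ms @ 6/7 + 68.755ms (3/14)
6. 343.774ms @ 15/14 + 618.793ms (27/14)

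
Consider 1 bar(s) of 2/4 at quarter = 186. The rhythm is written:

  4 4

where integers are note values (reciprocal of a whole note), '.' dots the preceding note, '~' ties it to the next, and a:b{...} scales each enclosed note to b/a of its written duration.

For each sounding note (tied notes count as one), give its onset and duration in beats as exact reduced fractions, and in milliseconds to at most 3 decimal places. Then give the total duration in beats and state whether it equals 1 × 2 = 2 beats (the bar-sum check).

1) 0.0ms=0b +322.581ms=1b
2) 322.581ms=1b +322.581ms=1b
Σ=2b of 2 (186bpm 2/4) — PASS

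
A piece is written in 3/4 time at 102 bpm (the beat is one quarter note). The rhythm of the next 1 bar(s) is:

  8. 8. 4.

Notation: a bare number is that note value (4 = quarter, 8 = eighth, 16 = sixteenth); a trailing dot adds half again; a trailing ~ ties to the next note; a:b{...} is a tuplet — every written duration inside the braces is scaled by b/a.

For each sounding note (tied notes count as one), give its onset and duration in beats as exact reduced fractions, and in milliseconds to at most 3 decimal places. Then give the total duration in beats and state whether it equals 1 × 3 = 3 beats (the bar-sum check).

1) 0.0ms=0b +441.176ms=3/4b
2) 441.176ms=3/4b +441.176ms=3/4b
3) 882.353ms=3/2b +882.353ms=3/2b
Σ=3b of 3 (102bpm 3/4) — PASS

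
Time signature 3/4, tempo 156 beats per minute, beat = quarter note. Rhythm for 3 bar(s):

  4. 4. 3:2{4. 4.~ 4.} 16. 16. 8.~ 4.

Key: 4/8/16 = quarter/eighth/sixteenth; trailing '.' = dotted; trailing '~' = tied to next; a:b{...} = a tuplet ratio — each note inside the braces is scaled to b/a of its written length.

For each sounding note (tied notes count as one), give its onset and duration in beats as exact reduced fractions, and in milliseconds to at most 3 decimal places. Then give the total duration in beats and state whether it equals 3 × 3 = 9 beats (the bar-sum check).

1) 0.0ms=0b +576.923ms=3/2b
2) 576.923ms=3/2b +576.923ms=3/2b
3) 1153.846ms=3b +384.615ms=1b
4) 1538.462ms=4b +769.231ms=2b
5) 2307.692ms=6b +144.231ms=3/8b
6) 2451.923ms=51/8b +144.231ms=3/8b
7) 2596.154ms=27/4b +865.385ms=9/4b
Σ=9b of 9 (156bpm 3/4) — PASS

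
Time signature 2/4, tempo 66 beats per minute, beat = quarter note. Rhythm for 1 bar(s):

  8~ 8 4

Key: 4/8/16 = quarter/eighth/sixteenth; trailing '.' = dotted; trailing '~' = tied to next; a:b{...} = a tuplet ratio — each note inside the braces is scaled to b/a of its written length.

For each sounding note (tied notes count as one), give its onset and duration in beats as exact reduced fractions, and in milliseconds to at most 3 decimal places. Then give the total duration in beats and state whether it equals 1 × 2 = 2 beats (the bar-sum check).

1) 0.0ms=0b +909.091ms=1b
2) 909.091ms=1b +909.091ms=1b
Σ=2b of 2 (66bpm 2/4) — PASS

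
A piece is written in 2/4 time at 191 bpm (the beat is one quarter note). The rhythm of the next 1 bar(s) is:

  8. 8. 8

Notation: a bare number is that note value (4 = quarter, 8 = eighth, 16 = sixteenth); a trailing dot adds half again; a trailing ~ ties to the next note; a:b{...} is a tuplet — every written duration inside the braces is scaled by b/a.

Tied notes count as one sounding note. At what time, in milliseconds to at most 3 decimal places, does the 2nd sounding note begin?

note 2 onset = 3/4b = 235.602ms

1. 0.0ms @ 0 + 235.602ms (3/4)
2. 235.602ms @ 3/4 + 235.602ms (3/4)
3. 471.204ms @ 3/2 + 157.068ms (1/2)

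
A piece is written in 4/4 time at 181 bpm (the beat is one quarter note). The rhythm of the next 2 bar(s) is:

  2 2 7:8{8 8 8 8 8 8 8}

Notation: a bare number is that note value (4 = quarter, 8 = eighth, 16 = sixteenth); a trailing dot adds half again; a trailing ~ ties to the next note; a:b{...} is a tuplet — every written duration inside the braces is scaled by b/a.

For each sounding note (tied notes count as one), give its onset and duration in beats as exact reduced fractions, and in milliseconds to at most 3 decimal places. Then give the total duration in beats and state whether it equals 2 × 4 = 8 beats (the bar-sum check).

1) 0.0ms=0b +662.983ms=2b
2) 662.983ms=2b +662.983ms=2b
3) 1325.967ms=4b +189.424ms=4/7b
4) 1515.391ms=32/7b +189.424ms=4/7b
5) 1704.815ms=36/7b +189.424ms=4/7b
6) 1894.238ms=40/7b +189.424ms=4/7b
7) 2083.662ms=44/7b +189.424ms=4/7b
8) 2273.086ms=48/7b +189.424ms=4/7b
9) 2462.51ms=52/7b +189.424ms=4/7b
Σ=8b of 8 (181bpm 4/4) — PASS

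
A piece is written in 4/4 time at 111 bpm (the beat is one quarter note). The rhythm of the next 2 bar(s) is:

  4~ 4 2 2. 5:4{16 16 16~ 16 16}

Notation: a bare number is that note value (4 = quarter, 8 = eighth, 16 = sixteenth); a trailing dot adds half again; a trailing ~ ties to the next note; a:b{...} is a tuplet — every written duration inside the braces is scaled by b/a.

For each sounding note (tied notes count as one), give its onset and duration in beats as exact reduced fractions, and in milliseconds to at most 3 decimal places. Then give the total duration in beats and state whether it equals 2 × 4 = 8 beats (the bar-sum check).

1) 0.0ms=0b +1081.081ms=2b
2) 1081.081ms=2b +1081.081ms=2b
3) 2162.162ms=4b +1621.622ms=3b
4) 3783.784ms=7b +108.108ms=1/5b
5) 3891.892ms=36/5b +108.108ms=1/5b
6) 4000.0ms=37/5b +216.216ms=2/5b
7) 4216.216ms=39/5b +108.108ms=1/5b
Σ=8b of 8 (111bpm 4/4) — PASS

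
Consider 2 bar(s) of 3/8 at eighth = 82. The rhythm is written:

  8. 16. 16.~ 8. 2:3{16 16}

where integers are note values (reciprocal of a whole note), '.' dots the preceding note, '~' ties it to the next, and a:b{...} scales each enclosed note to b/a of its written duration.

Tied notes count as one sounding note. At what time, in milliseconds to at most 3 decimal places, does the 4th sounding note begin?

1. 0.0ms @ 0 + 1097.561ms (3/2)
2. 1097.561ms @ 3/2 + 548.78ms (3/4)
3. 1646.341ms @ 9/4 + 1646.341ms (9/4)
4. 3292.683ms @ 9/2 + 548.78ms (3/4)
5. 3841.463ms @ 21/4 + 548.78ms (3/4)

note 4 onset = 9/2b = 3292.683ms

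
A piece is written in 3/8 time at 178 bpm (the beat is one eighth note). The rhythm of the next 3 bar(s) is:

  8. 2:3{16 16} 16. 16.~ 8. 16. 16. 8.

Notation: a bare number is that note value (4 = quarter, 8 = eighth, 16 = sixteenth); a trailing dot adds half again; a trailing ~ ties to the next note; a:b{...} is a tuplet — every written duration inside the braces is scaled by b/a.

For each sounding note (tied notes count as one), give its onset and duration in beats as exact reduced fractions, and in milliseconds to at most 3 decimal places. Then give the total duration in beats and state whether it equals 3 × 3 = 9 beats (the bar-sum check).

1) 0.0ms=0b +505.618ms=3/2b
2) 505.618ms=3/2b +252.809ms=3/4b
3) 758.427ms=9/4b +252.809ms=3/4b
4) 1011.236ms=3b +252.809ms=3/4b
5) 1264.045ms=15/4b +758.427ms=9/4b
6) 2022.472ms=6b +252.809ms=3/4b
7) 2275.281ms=27/4b +252.809ms=3/4b
8) 2528.09ms=15/2b +505.618ms=3/2b
Σ=9b of 9 (178bpm 3/8) — PASS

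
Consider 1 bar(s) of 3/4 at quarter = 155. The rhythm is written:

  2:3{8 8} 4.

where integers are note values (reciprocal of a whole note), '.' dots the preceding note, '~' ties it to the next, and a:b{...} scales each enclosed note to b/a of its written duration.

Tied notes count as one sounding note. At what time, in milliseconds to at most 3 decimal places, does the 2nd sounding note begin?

note 2 onset = 3/4b = 290.323ms

1. 0.0ms @ 0 + 290.323ms (3/4)
2. 290.323ms @ 3/4 + 290.323ms (3/4)
3. 580.645ms @ 3/2 + 580.645ms (3/2)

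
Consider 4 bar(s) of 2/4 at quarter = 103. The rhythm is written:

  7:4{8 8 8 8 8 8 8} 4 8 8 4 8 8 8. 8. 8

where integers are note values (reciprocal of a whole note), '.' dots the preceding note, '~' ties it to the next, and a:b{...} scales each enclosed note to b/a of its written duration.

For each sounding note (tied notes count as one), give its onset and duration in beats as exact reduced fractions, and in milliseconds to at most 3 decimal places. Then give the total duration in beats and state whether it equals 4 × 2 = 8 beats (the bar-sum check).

1) 0.0ms=0b +166.436ms=2/7b
2) 166.436ms=2/7b +166.436ms=2/7b
3) 332.871ms=4/7b +166.436ms=2/7b
4) 499.307ms=6/7b +166.436ms=2/7b
5) 665.742ms=8/7b +166.436ms=2/7b
6) 832.178ms=10/7b +166.436ms=2/7b
7) 998.613ms=12/7b +166.436ms=2/7b
8) 1165.049ms=2b +582.524ms=1b
9) 1747.573ms=3b +291.262ms=1/2b
10) 2038.835ms=7/2b +291.262ms=1/2b
11) 2330.097ms=4b +582.524ms=1b
12) 2912.621ms=5b +291.262ms=1/2b
13) 3203.883ms=11/2b +291.262ms=1/2b
14) 3495.146ms=6b +436.893ms=3/4b
15) 3932.039ms=27/4b +436.893ms=3/4b
16) 4368.932ms=15/2b +291.262ms=1/2b
Σ=8b of 8 (103bpm 2/4) — PASS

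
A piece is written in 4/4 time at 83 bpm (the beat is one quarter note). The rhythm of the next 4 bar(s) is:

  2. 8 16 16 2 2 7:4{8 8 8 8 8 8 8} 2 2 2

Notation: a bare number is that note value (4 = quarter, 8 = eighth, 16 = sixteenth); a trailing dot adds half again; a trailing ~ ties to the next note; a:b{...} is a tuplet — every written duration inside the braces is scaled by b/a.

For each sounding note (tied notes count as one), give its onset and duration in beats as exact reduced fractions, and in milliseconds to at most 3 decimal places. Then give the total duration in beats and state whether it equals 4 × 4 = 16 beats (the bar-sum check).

1) 0.0ms=0b +2168.675ms=3b
2) 2168.675ms=3b +361.446ms=1/2b
3) 2530.12ms=7/2b +180.723ms=1/4b
4) 2710.843ms=15/4b +180.723ms=1/4b
5) 2891.566ms=4b +1445.783ms=2b
6) 4337.349ms=6b +1445.783ms=2b
7) 5783.133ms=8b +206.54ms=2/7b
8) 5989.673ms=58/7b +206.54ms=2/7b
9) 6196.213ms=60/7b +206.54ms=2/7b
10) 6402.754ms=62/7b +206.54ms=2/7b
11) 6609.294ms=64/7b +206.54ms=2/7b
12) 6815.835ms=66/7b +206.54ms=2/7b
13) 7022.375ms=68/7b +206.54ms=2/7b
14) 7228.916ms=10b +1445.783ms=2b
15) 8674.699ms=12b +1445.783ms=2b
16) 10120.482ms=14b +1445.783ms=2b
Σ=16b of 16 (83bpm 4/4) — PASS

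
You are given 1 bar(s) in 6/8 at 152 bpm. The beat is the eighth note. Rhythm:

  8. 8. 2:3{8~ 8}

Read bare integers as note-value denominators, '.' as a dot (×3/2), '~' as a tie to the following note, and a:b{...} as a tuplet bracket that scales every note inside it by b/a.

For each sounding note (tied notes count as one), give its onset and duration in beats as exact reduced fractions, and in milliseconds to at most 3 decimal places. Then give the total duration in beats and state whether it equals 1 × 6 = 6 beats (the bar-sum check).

1) 0.0ms=0b +592.105ms=3/2b
2) 592.105ms=3/2b +592.105ms=3/2b
3) 1184.211ms=3b +1184.211ms=3b
Σ=6b of 6 (152bpm 6/8) — PASS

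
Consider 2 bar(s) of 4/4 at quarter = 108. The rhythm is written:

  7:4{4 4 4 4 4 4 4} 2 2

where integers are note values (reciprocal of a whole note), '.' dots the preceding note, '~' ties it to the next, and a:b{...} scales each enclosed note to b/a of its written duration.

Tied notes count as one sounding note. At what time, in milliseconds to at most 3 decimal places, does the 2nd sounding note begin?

1. 0.0ms @ 0 + 317.46ms (4/7)
2. 317.46ms @ 4/7 + 317.46ms (4/7)
3. 634.921ms @ 8/7 + 317.46ms (4/7)
4. 952.381ms @ 12/7 + 317.46ms (4/7)
5. 1269.841ms @ 16/7 + 317.46ms (4/7)
6. 1587.302ms @ 20/7 + 317.46ms (4/7)
7. 1904.762ms @ 24/7 + 317.46ms (4/7)
8. 2222.222ms @ 4 + 1111.111ms (2)
9. 3333.333ms @ 6 + 1111.111ms (2)

note 2 onset = 4/7b = 317.46ms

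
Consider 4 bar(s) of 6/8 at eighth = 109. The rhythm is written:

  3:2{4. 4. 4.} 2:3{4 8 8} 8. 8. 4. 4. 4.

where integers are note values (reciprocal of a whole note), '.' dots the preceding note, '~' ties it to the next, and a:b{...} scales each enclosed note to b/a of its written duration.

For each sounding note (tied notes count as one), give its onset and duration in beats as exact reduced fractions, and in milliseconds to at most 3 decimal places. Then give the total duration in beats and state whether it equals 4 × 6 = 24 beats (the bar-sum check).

1) 0.0ms=0b +1100.917ms=2b
2) 1100.917ms=2b +1100.917ms=2b
3) 2201.835ms=4b +1100.917ms=2b
4) 3302.752ms=6b +1651.376ms=3b
5) 4954.128ms=9b +825.688ms=3/2b
6) 5779.817ms=21/2b +825.688ms=3/2b
7) 6605.505ms=12b +825.688ms=3/2b
8) 7431.193ms=27/2b +825.688ms=3/2b
9) 8256.881ms=15b +1651.376ms=3b
10) 9908.257ms=18b +1651.376ms=3b
11) 11559.633ms=21b +1651.376ms=3b
Σ=24b of 24 (109bpm 6/8) — PASS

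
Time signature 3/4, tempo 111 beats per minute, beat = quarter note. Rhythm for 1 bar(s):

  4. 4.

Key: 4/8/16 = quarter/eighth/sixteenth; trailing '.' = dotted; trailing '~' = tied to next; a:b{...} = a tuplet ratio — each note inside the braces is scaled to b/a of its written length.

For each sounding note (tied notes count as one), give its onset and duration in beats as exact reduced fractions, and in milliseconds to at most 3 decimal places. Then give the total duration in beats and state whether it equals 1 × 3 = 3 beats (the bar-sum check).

1) 0.0ms=0b +810.811ms=3/2b
2) 810.811ms=3/2b +810.811ms=3/2b
Σ=3b of 3 (111bpm 3/4) — PASS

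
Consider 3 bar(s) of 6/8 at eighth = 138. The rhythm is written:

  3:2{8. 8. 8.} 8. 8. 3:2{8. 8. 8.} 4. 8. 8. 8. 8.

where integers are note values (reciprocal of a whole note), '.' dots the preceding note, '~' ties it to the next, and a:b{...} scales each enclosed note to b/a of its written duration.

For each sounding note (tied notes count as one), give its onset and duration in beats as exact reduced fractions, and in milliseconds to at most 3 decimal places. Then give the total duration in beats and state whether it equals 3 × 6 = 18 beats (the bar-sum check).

1) 0.0ms=0b +434.783ms=1b
2) 434.783ms=1b +434.783ms=1b
3) 869.565ms=2b +434.783ms=1b
4) 1304.348ms=3b +652.174ms=3/2b
5) 1956.522ms=9/2b +652.174ms=3/2b
6) 2608.696ms=6b +434.783ms=1b
7) 3043.478ms=7b +434.783ms=1b
8) 3478.261ms=8b +434.783ms=1b
9) 3913.043ms=9b +1304.348ms=3b
10) 5217.391ms=12b +652.174ms=3/2b
11) 5869.565ms=27/2b +652.174ms=3/2b
12) 6521.739ms=15b +652.174ms=3/2b
13) 7173.913ms=33/2b +652.174ms=3/2b
Σ=18b of 18 (138bpm 6/8) — PASS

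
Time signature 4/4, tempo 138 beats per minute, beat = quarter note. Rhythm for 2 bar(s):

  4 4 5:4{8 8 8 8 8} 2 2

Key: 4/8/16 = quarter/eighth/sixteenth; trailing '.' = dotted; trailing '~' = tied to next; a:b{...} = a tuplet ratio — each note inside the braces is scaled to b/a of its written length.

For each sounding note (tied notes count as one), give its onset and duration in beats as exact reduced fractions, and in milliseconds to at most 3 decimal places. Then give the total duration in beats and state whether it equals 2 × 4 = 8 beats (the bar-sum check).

1) 0.0ms=0b +434.783ms=1b
2) 434.783ms=1b +434.783ms=1b
3) 869.565ms=2b +173.913ms=2/5b
4) 1043.478ms=12/5b +173.913ms=2/5b
5) 1217.391ms=14/5b +173.913ms=2/5b
6) 1391.304ms=16/5b +173.913ms=2/5b
7) 1565.217ms=18/5b +173.913ms=2/5b
8) 1739.13ms=4b +869.565ms=2b
9) 2608.696ms=6b +869.565ms=2b
Σ=8b of 8 (138bpm 4/4) — PASS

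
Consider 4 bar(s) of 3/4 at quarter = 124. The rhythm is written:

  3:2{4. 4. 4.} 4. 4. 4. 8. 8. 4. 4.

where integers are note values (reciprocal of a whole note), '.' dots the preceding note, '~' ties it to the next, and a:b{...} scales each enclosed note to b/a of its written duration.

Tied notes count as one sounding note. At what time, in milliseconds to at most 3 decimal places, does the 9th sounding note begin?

note 9 onset = 9b = 4354.839ms

1. 0.0ms @ 0 + 483.871ms (1)
2. 483.871ms @ 1 + 483.871ms (1)
3. 967.742ms @ 2 + 483.871ms (1)
4. 1451.613ms @ 3 + 725.806ms (3/2)
5. 2177.419ms @ 9/2 + 725.806ms (3/2)
6. 2903.226ms @ 6 + 725.806ms (3/2)
7. 3629.032ms @ 15/2 + 362.903ms (3/4)
8. 3991.935ms @ 33/4 + 362.903ms (3/4)
9. 4354.839ms @ 9 + 725.806ms (3/2)
10. 5080.645ms @ 21/2 + 725.806ms (3/2)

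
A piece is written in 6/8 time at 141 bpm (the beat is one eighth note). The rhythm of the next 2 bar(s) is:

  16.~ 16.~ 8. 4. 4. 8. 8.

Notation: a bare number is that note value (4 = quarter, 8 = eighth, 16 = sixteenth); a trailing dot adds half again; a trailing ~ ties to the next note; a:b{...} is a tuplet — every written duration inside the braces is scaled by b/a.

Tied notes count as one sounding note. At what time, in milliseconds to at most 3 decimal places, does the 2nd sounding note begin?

1. 0.0ms @ 0 + 1276.596ms (3)
2. 1276.596ms @ 3 + 1276.596ms (3)
3. 2553.191ms @ 6 + 1276.596ms (3)
4. 3829.787ms @ 9 + 638.298ms (3/2)
5. 4468.085ms @ 21/2 + 638.298ms (3/2)

note 2 onset = 3b = 1276.596ms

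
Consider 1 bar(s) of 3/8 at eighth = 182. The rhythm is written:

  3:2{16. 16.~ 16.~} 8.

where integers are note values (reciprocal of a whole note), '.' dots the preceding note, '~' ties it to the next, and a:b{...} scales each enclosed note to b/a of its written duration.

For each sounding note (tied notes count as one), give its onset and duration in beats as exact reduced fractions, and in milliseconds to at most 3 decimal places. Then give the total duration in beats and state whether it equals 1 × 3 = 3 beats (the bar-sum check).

1) 0.0ms=0b +164.835ms=1/2b
2) 164.835ms=1/2b +824.176ms=5/2b
Σ=3b of 3 (182bpm 3/8) — PASS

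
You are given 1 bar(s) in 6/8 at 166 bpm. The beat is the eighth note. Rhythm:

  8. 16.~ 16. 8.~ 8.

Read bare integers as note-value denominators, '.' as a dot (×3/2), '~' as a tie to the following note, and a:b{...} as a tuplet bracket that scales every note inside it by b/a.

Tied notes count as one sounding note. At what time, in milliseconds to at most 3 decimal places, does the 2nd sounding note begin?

1. 0.0ms @ 0 + 542.169ms (3/2)
2. 542.169ms @ 3/2 + 542.169ms (3/2)
3. 1084.337ms @ 3 + 1084.337ms (3)

note 2 onset = 3/2b = 542.169ms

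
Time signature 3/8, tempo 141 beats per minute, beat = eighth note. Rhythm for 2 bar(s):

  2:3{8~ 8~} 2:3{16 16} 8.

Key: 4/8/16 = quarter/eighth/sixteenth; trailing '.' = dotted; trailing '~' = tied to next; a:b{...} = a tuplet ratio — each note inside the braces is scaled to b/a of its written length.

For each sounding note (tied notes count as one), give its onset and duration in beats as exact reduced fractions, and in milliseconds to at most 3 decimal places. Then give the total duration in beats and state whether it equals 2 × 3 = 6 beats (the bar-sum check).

1) 0.0ms=0b +1595.745ms=15/4b
2) 1595.745ms=15/4b +319.149ms=3/4b
3) 1914.894ms=9/2b +638.298ms=3/2b
Σ=6b of 6 (141bpm 3/8) — PASS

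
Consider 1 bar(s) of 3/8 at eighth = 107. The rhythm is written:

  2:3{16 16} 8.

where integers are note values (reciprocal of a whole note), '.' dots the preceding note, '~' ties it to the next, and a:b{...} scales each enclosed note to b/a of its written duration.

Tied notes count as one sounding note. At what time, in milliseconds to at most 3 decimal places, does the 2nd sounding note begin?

1. 0.0ms @ 0 + 420.561ms (3/4)
2. 420.561ms @ 3/4 + 420.561ms (3/4)
3. 841.121ms @ 3/2 + 841.121ms (3/2)

note 2 onset = 3/4b = 420.561ms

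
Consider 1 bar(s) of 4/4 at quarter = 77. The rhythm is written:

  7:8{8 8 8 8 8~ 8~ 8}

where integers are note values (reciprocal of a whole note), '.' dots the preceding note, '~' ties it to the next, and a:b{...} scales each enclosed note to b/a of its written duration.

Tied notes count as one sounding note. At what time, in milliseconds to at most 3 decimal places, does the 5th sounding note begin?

note 5 onset = 16/7b = 1781.076ms

1. 0.0ms @ 0 + 445.269ms (4/7)
2. 445.269ms @ 4/7 + 445.269ms (4/7)
3. 890.538ms @ 8/7 + 445.269ms (4/7)
4. 1335.807ms @ 12/7 + 445.269ms (4/7)
5. 1781.076ms @ 16/7 + 1335.807ms (12/7)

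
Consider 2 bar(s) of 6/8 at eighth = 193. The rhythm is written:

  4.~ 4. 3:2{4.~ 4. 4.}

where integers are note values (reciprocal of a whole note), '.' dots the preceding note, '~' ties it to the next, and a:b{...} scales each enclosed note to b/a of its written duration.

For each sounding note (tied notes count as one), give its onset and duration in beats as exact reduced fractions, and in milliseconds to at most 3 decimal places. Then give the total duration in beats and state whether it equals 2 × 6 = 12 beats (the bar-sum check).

1) 0.0ms=0b +1865.285ms=6b
2) 1865.285ms=6b +1243.523ms=4b
3) 3108.808ms=10b +621.762ms=2b
Σ=12b of 12 (193bpm 6/8) — PASS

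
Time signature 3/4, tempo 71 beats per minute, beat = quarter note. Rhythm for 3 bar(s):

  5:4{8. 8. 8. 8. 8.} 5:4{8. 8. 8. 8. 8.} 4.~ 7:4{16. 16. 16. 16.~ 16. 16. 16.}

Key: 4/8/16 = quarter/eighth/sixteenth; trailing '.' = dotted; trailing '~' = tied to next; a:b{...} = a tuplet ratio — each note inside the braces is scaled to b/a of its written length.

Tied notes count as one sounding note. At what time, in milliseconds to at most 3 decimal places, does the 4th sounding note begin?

1. 0.0ms @ 0 + 507.042ms (3/5)
2. 507.042ms @ 3/5 + 507.042ms (3/5)
3. 1014.085ms @ 6/5 + 507.042ms (3/5)
4. 1521.127ms @ 9/5 + 507.042ms (3/5)
5. 2028.169ms @ 12/5 + 507.042ms (3/5)
6. 2535.211ms @ 3 + 507.042ms (3/5)
7. 3042.254ms @ 18/5 + 507.042ms (3/5)
8. 3549.296ms @ 21/5 + 507.042ms (3/5)
9. 4056.338ms @ 24/5 + 507.042ms (3/5)
10. 4563.38ms @ 27/5 + 507.042ms (3/5)
11. 5070.423ms @ 6 + 1448.692ms (12/7)
12. 6519.115ms @ 54/7 + 181.087ms (3/14)
13. 6700.201ms @ 111/14 + 181.087ms (3/14)
14. 6881.288ms @ 57/7 + 362.173ms (3/7)
15. 7243.461ms @ 60/7 + 181.087ms (3/14)
16. 7424.547ms @ 123/14 + 181.087ms (3/14)

note 4 onset = 9/5b = 1521.127ms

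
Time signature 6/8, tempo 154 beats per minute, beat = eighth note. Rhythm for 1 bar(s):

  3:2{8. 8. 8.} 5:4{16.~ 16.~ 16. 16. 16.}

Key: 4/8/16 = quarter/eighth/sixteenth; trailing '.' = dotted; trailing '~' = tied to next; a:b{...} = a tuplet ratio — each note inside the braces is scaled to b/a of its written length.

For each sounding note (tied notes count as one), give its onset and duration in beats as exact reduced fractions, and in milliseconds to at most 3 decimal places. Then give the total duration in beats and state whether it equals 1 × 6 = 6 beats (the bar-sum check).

1) 0.0ms=0b +389.61ms=1b
2) 389.61ms=1b +389.61ms=1b
3) 779.221ms=2b +389.61ms=1b
4) 1168.831ms=3b +701.299ms=9/5b
5) 1870.13ms=24/5b +233.766ms=3/5b
6) 2103.896ms=27/5b +233.766ms=3/5b
Σ=6b of 6 (154bpm 6/8) — PASS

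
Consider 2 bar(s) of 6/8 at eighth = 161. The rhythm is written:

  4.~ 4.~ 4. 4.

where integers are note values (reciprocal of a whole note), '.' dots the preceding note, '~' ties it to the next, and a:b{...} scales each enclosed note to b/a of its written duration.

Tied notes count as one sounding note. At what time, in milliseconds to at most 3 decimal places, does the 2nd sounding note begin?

note 2 onset = 9b = 3354.037ms

1. 0.0ms @ 0 + 3354.037ms (9)
2. 3354.037ms @ 9 + 1118.012ms (3)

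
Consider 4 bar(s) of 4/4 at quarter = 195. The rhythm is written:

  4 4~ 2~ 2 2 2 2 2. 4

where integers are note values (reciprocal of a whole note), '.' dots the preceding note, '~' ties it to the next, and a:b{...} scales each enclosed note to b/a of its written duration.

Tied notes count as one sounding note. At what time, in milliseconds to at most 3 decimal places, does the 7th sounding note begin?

note 7 onset = 15b = 4615.385ms

1. 0.0ms @ 0 + 307.692ms (1)
2. 307.692ms @ 1 + 1538.462ms (5)
3. 1846.154ms @ 6 + 615.385ms (2)
4. 2461.538ms @ 8 + 615.385ms (2)
5. 3076.923ms @ 10 + 615.385ms (2)
6. 3692.308ms @ 12 + 923.077ms (3)
7. 4615.385ms @ 15 + 307.692ms (1)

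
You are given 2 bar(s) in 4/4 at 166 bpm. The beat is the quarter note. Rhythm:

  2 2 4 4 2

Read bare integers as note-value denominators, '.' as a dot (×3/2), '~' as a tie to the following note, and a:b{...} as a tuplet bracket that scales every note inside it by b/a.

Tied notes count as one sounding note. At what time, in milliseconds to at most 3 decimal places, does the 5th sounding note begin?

note 5 onset = 6b = 2168.675ms

1. 0.0ms @ 0 + 722.892ms (2)
2. 722.892ms @ 2 + 722.892ms (2)
3. 1445.783ms @ 4 + 361.446ms (1)
4. 1807.229ms @ 5 + 361.446ms (1)
5. 2168.675ms @ 6 + 722.892ms (2)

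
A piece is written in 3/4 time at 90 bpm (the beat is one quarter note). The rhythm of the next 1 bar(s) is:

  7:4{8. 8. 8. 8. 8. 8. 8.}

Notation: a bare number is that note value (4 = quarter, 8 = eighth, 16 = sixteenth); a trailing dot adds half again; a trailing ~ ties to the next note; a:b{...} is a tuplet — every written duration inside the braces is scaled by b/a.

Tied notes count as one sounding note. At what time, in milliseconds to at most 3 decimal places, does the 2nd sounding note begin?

1. 0.0ms @ 0 + 285.714ms (3/7)
2. 285.714ms @ 3/7 + 285.714ms (3/7)
3. 571.429ms @ 6/7 + 285.714ms (3/7)
4. 857.143ms @ 9/7 + 285.714ms (3/7)
5. 1142.857ms @ 12/7 + 285.714ms (3/7)
6. 1428.571ms @ 15/7 + 285.714ms (3/7)
7. 1714.286ms @ 18/7 + 285.714ms (3/7)

note 2 onset = 3/7b = 285.714ms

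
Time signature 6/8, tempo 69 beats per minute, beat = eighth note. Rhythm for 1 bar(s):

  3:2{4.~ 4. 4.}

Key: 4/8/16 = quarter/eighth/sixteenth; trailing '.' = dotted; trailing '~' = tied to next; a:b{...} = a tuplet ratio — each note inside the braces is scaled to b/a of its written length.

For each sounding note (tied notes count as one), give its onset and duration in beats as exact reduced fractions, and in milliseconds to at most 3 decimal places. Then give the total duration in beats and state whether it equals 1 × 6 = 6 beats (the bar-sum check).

1) 0.0ms=0b +3478.261ms=4b
2) 3478.261ms=4b +1739.13ms=2b
Σ=6b of 6 (69bpm 6/8) — PASS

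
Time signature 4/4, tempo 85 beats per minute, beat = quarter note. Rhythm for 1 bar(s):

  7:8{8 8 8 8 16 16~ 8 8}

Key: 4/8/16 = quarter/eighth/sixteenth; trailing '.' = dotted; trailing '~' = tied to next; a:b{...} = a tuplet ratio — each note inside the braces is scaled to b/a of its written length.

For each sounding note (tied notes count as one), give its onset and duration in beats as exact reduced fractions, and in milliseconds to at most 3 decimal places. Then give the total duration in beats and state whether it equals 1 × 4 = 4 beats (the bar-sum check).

1) 0.0ms=0b +403.361ms=4/7b
2) 403.361ms=4/7b +403.361ms=4/7b
3) 806.723ms=8/7b +403.361ms=4/7b
4) 1210.084ms=12/7b +403.361ms=4/7b
5) 1613.445ms=16/7b +201.681ms=2/7b
6) 1815.126ms=18/7b +605.042ms=6/7b
7) 2420.168ms=24/7b +403.361ms=4/7b
Σ=4b of 4 (85bpm 4/4) — PASS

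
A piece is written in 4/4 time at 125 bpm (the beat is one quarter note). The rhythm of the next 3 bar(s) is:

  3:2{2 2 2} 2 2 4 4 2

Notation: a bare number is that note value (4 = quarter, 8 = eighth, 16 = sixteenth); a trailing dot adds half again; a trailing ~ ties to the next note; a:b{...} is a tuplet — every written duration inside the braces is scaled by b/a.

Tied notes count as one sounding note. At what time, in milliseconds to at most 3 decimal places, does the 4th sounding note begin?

note 4 onset = 4b = 1920.0ms

1. 0.0ms @ 0 + 640.0ms (4/3)
2. 640.0ms @ 4/3 + 640.0ms (4/3)
3. 1280.0ms @ 8/3 + 640.0ms (4/3)
4. 1920.0ms @ 4 + 960.0ms (2)
5. 2880.0ms @ 6 + 960.0ms (2)
6. 3840.0ms @ 8 + 480.0ms (1)
7. 4320.0ms @ 9 + 480.0ms (1)
8. 4800.0ms @ 10 + 960.0ms (2)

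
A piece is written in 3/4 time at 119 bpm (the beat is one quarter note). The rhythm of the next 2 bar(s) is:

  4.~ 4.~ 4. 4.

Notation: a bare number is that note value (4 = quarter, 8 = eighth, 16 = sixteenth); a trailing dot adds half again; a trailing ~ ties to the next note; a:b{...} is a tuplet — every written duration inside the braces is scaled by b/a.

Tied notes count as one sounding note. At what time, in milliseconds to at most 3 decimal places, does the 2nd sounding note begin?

1. 0.0ms @ 0 + 2268.908ms (9/2)
2. 2268.908ms @ 9/2 + 756.303ms (3/2)

note 2 onset = 9/2b = 2268.908ms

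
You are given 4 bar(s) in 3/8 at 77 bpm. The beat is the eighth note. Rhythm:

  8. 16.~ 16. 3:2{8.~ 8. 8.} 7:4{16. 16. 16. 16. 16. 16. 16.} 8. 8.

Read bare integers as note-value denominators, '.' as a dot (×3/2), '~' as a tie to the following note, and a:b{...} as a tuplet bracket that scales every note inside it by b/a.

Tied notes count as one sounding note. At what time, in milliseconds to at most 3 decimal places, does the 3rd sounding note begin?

note 3 onset = 3b = 2337.662ms

1. 0.0ms @ 0 + 1168.831ms (3/2)
2. 1168.831ms @ 3/2 + 1168.831ms (3/2)
3. 2337.662ms @ 3 + 1558.442ms (2)
4. 3896.104ms @ 5 + 779.221ms (1)
5. 4675.325ms @ 6 + 333.952ms (3/7)
6. 5009.276ms @ 45/7 + 333.952ms (3/7)
7. 5343.228ms @ 48/7 + 333.952ms (3/7)
8. 5677.18ms @ 51/7 + 333.952ms (3/7)
9. 6011.132ms @ 54/7 + 333.952ms (3/7)
10. 6345.083ms @ 57/7 + 333.952ms (3/7)
11. 6679.035ms @ 60/7 + 333.952ms (3/7)
12. 7012.987ms @ 9 + 1168.831ms (3/2)
13. 8181.818ms @ 21/2 + 1168.831ms (3/2)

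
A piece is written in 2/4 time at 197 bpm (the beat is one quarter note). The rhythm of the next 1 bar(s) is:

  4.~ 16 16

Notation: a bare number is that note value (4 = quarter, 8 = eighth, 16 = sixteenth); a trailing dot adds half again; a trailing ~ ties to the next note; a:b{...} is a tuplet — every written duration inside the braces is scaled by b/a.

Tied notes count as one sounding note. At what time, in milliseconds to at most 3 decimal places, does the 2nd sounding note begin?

1. 0.0ms @ 0 + 532.995ms (7/4)
2. 532.995ms @ 7/4 + 76.142ms (1/4)

note 2 onset = 7/4b = 532.995ms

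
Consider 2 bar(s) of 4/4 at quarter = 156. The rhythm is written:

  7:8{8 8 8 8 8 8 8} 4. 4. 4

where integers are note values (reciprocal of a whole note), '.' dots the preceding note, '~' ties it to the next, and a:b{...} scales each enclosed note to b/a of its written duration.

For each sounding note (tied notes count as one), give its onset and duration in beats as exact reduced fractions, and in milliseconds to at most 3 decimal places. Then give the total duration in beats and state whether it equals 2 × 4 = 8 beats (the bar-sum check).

1) 0.0ms=0b +219.78ms=4/7b
2) 219.78ms=4/7b +219.78ms=4/7b
3) 439.56ms=8/7b +219.78ms=4/7b
4) 659.341ms=12/7b +219.78ms=4/7b
5) 879.121ms=16/7b +219.78ms=4/7b
6) 1098.901ms=20/7b +219.78ms=4/7b
7) 1318.681ms=24/7b +219.78ms=4/7b
8) 1538.462ms=4b +576.923ms=3/2b
9) 2115.385ms=11/2b +576.923ms=3/2b
10) 2692.308ms=7b +384.615ms=1b
Σ=8b of 8 (156bpm 4/4) — PASS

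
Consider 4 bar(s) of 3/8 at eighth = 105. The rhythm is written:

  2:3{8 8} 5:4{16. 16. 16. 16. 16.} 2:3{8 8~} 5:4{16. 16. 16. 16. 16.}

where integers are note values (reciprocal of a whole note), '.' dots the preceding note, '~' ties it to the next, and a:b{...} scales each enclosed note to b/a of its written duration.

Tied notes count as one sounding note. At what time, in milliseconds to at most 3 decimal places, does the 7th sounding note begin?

note 7 onset = 27/5b = 3085.714ms

1. 0.0ms @ 0 + 857.143ms (3/2)
2. 857.143ms @ 3/2 + 857.143ms (3/2)
3. 1714.286ms @ 3 + 342.857ms (3/5)
4. 2057.143ms @ 18/5 + 342.857ms (3/5)
5. 2400.0ms @ 21/5 + 342.857ms (3/5)
6. 2742.857ms @ 24/5 + 342.857ms (3/5)
7. 3085.714ms @ 27/5 + 342.857ms (3/5)
8. 3428.571ms @ 6 + 857.143ms (3/2)
9. 4285.714ms @ 15/2 + 1200.0ms (21/10)
10. 5485.714ms @ 48/5 + 342.857ms (3/5)
11. 5828.571ms @ 51/5 + 342.857ms (3/5)
12. 6171.429ms @ 54/5 + 342.857ms (3/5)
13. 6514.286ms @ 57/5 + 342.857ms (3/5)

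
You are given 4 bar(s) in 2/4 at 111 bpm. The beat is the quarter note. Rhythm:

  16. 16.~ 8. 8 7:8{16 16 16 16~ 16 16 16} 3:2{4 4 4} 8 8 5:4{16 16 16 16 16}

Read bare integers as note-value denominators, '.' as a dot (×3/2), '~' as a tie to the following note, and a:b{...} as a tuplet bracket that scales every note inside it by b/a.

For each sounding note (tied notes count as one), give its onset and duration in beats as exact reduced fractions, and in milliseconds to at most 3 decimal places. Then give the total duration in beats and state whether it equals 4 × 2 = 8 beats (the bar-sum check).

1) 0.0ms=0b +202.703ms=3/8b
2) 202.703ms=3/8b +608.108ms=9/8b
3) 810.811ms=3/2b +270.27ms=1/2b
4) 1081.081ms=2b +154.44ms=2/7b
5) 1235.521ms=16/7b +154.44ms=2/7b
6) 1389.961ms=18/7b +154.44ms=2/7b
7) 1544.402ms=20/7b +308.88ms=4/7b
8) 1853.282ms=24/7b +154.44ms=2/7b
9) 2007.722ms=26/7b +154.44ms=2/7b
10) 2162.162ms=4b +360.36ms=2/3b
11) 2522.523ms=14/3b +360.36ms=2/3b
12) 2882.883ms=16/3b +360.36ms=2/3b
13) 3243.243ms=6b +270.27ms=1/2b
14) 3513.514ms=13/2b +270.27ms=1/2b
15) 3783.784ms=7b +108.108ms=1/5b
16) 3891.892ms=36/5b +108.108ms=1/5b
17) 4000.0ms=37/5b +108.108ms=1/5b
18) 4108.108ms=38/5b +108.108ms=1/5b
19) 4216.216ms=39/5b +108.108ms=1/5b
Σ=8b of 8 (111bpm 2/4) — PASS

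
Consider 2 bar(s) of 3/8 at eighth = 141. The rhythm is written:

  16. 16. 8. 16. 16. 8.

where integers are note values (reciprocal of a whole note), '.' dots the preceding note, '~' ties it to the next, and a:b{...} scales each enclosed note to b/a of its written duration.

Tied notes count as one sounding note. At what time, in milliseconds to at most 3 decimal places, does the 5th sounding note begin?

note 5 onset = 15/4b = 1595.745ms

1. 0.0ms @ 0 + 319.149ms (3/4)
2. 319.149ms @ 3/4 + 319.149ms (3/4)
3. 638.298ms @ 3/2 + 638.298ms (3/2)
4. 1276.596ms @ 3 + 319.149ms (3/4)
5. 1595.745ms @ 15/4 + 319.149ms (3/4)
6. 1914.894ms @ 9/2 + 638.298ms (3/2)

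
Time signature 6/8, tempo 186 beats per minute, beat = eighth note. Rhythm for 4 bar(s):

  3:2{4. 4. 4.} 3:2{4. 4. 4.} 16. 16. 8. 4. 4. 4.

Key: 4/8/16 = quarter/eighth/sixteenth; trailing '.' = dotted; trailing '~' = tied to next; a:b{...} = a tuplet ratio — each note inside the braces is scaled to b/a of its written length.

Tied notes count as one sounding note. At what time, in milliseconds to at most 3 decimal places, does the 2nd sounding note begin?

note 2 onset = 2b = 645.161ms

1. 0.0ms @ 0 + 645.161ms (2)
2. 645.161ms @ 2 + 645.161ms (2)
3. 1290.323ms @ 4 + 645.161ms (2)
4. 1935.484ms @ 6 + 645.161ms (2)
5. 2580.645ms @ 8 + 645.161ms (2)
6. 3225.806ms @ 10 + 645.161ms (2)
7. 3870.968ms @ 12 + 241.935ms (3/4)
8. 4112.903ms @ 51/4 + 241.935ms (3/4)
9. 4354.839ms @ 27/2 + 483.871ms (3/2)
10. 4838.71ms @ 15 + 967.742ms (3)
11. 5806.452ms @ 18 + 967.742ms (3)
12. 6774.194ms @ 21 + 967.742ms (3)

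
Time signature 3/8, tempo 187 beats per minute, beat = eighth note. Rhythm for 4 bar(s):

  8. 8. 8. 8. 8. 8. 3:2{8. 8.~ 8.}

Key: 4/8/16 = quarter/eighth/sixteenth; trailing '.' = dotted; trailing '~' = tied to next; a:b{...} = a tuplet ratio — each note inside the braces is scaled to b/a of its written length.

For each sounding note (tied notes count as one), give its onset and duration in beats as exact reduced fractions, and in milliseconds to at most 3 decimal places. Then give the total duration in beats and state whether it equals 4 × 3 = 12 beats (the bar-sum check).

1) 0.0ms=0b +481.283ms=3/2b
2) 481.283ms=3/2b +481.283ms=3/2b
3) 962.567ms=3b +481.283ms=3/2b
4) 1443.85ms=9/2b +481.283ms=3/2b
5) 1925.134ms=6b +481.283ms=3/2b
6) 2406.417ms=15/2b +481.283ms=3/2b
7) 2887.701ms=9b +320.856ms=1b
8) 3208.556ms=10b +641.711ms=2b
Σ=12b of 12 (187bpm 3/8) — PASS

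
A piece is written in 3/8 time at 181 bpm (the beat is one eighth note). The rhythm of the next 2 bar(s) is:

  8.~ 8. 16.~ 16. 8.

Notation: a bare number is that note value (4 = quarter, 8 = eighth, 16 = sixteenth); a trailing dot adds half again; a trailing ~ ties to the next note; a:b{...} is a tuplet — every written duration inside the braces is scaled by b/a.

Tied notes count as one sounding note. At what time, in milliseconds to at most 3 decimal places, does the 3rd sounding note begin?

1. 0.0ms @ 0 + 994.475ms (3)
2. 994.475ms @ 3 + 497.238ms (3/2)
3. 1491.713ms @ 9/2 + 497.238ms (3/2)

note 3 onset = 9/2b = 1491.713ms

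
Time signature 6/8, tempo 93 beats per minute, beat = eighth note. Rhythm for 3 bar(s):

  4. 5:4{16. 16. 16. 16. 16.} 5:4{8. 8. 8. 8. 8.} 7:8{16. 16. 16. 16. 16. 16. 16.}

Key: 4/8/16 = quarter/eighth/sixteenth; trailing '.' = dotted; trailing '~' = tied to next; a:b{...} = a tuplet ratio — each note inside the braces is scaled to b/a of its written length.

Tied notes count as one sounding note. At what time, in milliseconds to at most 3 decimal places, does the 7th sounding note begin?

1. 0.0ms @ 0 + 1935.484ms (3)
2. 1935.484ms @ 3 + 387.097ms (3/5)
3. 2322.581ms @ 18/5 + 387.097ms (3/5)
4. 2709.677ms @ 21/5 + 387.097ms (3/5)
5. 3096.774ms @ 24/5 + 387.097ms (3/5)
6. 3483.871ms @ 27/5 + 387.097ms (3/5)
7. 3870.968ms @ 6 + 774.194ms (6/5)
8. 4645.161ms @ 36/5 + 774.194ms (6/5)
9. 5419.355ms @ 42/5 + 774.194ms (6/5)
10. 6193.548ms @ 48/5 + 774.194ms (6/5)
11. 6967.742ms @ 54/5 + 774.194ms (6/5)
12. 7741.935ms @ 12 + 552.995ms (6/7)
13. 8294.931ms @ 90/7 + 552.995ms (6/7)
14. 8847.926ms @ 96/7 + 552.995ms (6/7)
15. 9400.922ms @ 102/7 + 552.995ms (6/7)
16. 9953.917ms @ 108/7 + 552.995ms (6/7)
17. 10506.912ms @ 114/7 + 552.995ms (6/7)
18. 11059.908ms @ 120/7 + 552.995ms (6/7)

note 7 onset = 6b = 3870.968ms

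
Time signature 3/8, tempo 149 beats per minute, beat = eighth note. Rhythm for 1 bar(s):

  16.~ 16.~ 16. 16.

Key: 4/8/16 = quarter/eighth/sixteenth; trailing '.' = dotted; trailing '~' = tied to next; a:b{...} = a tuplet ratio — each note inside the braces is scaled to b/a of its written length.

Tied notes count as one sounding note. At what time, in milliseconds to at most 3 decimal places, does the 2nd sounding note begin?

note 2 onset = 9/4b = 906.04ms

1. 0.0ms @ 0 + 906.04ms (9/4)
2. 906.04ms @ 9/4 + 302.013ms (3/4)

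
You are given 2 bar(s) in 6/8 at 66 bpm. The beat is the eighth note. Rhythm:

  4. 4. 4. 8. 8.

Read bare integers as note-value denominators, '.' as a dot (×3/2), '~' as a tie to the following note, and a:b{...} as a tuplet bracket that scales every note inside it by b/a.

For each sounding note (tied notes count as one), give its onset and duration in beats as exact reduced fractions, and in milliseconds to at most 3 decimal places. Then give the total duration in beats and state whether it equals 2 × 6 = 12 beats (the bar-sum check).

1) 0.0ms=0b +2727.273ms=3b
2) 2727.273ms=3b +2727.273ms=3b
3) 5454.545ms=6b +2727.273ms=3b
4) 8181.818ms=9b +1363.636ms=3/2b
5) 9545.455ms=21/2b +1363.636ms=3/2b
Σ=12b of 12 (66bpm 6/8) — PASS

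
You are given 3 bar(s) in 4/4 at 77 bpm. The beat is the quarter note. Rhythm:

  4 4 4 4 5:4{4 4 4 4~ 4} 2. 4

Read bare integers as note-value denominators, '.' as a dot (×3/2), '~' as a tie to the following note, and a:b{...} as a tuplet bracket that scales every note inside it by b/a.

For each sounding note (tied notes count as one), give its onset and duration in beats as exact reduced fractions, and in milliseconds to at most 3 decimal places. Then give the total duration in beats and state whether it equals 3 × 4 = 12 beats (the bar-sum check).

1) 0.0ms=0b +779.221ms=1b
2) 779.221ms=1b +779.221ms=1b
3) 1558.442ms=2b +779.221ms=1b
4) 2337.662ms=3b +779.221ms=1b
5) 3116.883ms=4b +623.377ms=4/5b
6) 3740.26ms=24/5b +623.377ms=4/5b
7) 4363.636ms=28/5b +623.377ms=4/5b
8) 4987.013ms=32/5b +1246.753ms=8/5b
9) 6233.766ms=8b +2337.662ms=3b
10) 8571.429ms=11b +779.221ms=1b
Σ=12b of 12 (77bpm 4/4) — PASS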